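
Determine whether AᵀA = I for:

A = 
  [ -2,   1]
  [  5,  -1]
No

AᵀA = 
  [ 29,  -7]
  [ -7,   2]
≠ I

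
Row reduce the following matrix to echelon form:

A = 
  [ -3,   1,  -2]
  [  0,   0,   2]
Row operations:
No row operations needed (already in echelon form).

Resulting echelon form:
REF = 
  [ -3,   1,  -2]
  [  0,   0,   2]

Rank = 2 (number of non-zero pivot rows).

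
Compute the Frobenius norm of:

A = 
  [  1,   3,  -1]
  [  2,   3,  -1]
||A||_F = 5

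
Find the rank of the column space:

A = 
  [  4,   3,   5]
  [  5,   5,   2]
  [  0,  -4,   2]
dim(Col(A)) = 3

Row reduce:
R2 → R2 - (5/4)·R1
R3 → R3 + (16/5)·R2
REF = 
  [    4,     3,     5]
  [    0,   5/4, -17/4]
  [    0,     0, -58/5]
Pivot columns: 1, 2, 3 → 3 pivots.
dim(Col(A)) = number of pivot columns = 3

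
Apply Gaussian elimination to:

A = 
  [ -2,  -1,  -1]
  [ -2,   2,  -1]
Row operations:
R2 → R2 - (1)·R1

Resulting echelon form:
REF = 
  [ -2,  -1,  -1]
  [  0,   3,   0]

Rank = 2 (number of non-zero pivot rows).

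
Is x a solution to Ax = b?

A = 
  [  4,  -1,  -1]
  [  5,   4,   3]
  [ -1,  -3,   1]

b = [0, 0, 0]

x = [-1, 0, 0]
No

Ax = [-4, -5, 1] ≠ b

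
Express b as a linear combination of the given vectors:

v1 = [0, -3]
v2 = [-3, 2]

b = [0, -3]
c1 = 1, c2 = 0

b = 1·v1 + 0·v2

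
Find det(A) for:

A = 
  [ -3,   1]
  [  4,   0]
-4

For a 2×2 matrix, det = ad - bc = (-3)(0) - (1)(4) = -4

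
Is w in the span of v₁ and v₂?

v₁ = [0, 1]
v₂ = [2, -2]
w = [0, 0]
Yes

Form the augmented matrix and row-reduce:
[v₁|v₂|w] = 
  [  0,   2,   0]
  [  1,  -2,   0]
Swap R1 ↔ R2
REF = 
  [  1,  -2,   0]
  [  0,   2,   0]

No row of the form [0 0 | nonzero], so the system is consistent. Back-substitution gives c₁ = 0, c₂ = 0: w = (0)·v₁ + (0)·v₂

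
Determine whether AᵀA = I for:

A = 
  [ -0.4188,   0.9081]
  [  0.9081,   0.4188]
Yes

AᵀA = 
  [  1,   0]
  [  0,   1]
≈ I (equal to I up to the 4-dp rounding of the entries)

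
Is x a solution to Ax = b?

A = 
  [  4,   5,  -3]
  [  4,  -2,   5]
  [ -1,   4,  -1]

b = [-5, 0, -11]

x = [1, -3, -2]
Yes

Ax = [-5, 0, -11] = b ✓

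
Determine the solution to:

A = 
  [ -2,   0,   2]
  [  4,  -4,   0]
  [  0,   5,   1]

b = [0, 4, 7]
Row reduce the augmented matrix [A|b]:
R2 → R2 + (2)·R1
R3 → R3 + (5/4)·R2
REF = 
  [ -2,   0,   2,   0]
  [  0,  -4,   4,   4]
  [  0,   0,   6,  12]

Back-substitution:
x₃ = 12 / 6 = 2
x₂ = (4 - (4)(2)) / (-4) = 1
x₁ = (0 - (0)(1) - (2)(2)) / (-2) = 2

x = [2, 1, 2]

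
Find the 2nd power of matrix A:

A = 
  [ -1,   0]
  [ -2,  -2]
A² = A·A:
A²[1,1] = (-1)(-1) + (0)(-2) = 1
A²[1,2] = (-1)(0) + (0)(-2) = 0
A²[2,1] = (-2)(-1) + (-2)(-2) = 6
A²[2,2] = (-2)(0) + (-2)(-2) = 4
A² = 
  [  1,   0]
  [  6,   4]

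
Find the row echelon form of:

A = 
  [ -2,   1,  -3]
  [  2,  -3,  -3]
Row operations:
R2 → R2 + (1)·R1

Resulting echelon form:
REF = 
  [ -2,   1,  -3]
  [  0,  -2,  -6]

Rank = 2 (number of non-zero pivot rows).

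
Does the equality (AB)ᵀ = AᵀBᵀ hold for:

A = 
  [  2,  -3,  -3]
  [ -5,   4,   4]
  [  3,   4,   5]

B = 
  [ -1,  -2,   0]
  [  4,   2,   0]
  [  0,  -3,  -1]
No

(AB)ᵀ = 
  [-14,  21,  13]
  [ -1,   6, -13]
  [  3,  -4,  -5]

AᵀBᵀ = 
  [  8,  -2,  12]
  [ -5,  -4, -16]
  [ -5,  -4, -17]

The two matrices differ, so (AB)ᵀ ≠ AᵀBᵀ in general. The correct identity is (AB)ᵀ = BᵀAᵀ.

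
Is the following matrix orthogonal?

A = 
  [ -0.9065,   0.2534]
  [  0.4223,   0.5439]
No

AᵀA = 
  [  1.0001,   0]
  [  0,   0.3600]
≠ I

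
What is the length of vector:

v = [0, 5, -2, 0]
5.385

||v||₂ = √((0)² + (5)² + (-2)² + (0)²) = √29 = 5.385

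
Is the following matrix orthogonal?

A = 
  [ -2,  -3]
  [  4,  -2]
No

AᵀA = 
  [ 20,  -2]
  [ -2,  13]
≠ I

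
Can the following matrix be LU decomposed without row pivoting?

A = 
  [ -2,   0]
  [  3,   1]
Yes.
A[1,1] = -2 ≠ 0, so Gaussian elimination proceeds without a row swap: multiplier ℓ₂₁ = (3)/(-2) = -3/2, and U[2,2] = 1 - (-3/2)(0) = 1.
L = 
  [   1,    0]
  [-3/2,    1]
U = 
  [ -2,   0]
  [  0,   1]
Check row 2 of LU: [(-3/2)(-2), (-3/2)(0) + 1] = [3, 1] = row 2 of A ✓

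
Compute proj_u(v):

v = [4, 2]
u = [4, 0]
proj_u(v) = [4, 0]

v·u = (4)(4) + (2)(0) = 16
u·u = (4)² + (0)² = 16
proj_u(v) = (v·u / u·u) × u = (16/16) × u = (1) × u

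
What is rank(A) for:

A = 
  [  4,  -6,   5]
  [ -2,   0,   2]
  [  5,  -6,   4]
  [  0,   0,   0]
rank(A) = 2

Row reduce:
R2 → R2 + (1/2)·R1
R3 → R3 - (5/4)·R1
R3 → R3 + (1/2)·R2
REF = 
  [  4,  -6,   5]
  [  0,  -3, 9/2]
  [  0,   0,   0]
  [  0,   0,   0]
Pivot columns: 1, 2 → 2 pivots.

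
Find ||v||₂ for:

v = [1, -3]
3.162

||v||₂ = √((1)² + (-3)²) = √10 = 3.162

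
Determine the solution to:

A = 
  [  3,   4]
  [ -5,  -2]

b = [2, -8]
Row reduce the augmented matrix [A|b]:
R2 → R2 + (5/3)·R1
REF = 
  [    3,     4,     2]
  [    0,  14/3, -14/3]

Back-substitution:
x₂ = (-14/3) / (14/3) = -1
x₁ = (2 - (4)(-1)) / 3 = 2

x = [2, -1]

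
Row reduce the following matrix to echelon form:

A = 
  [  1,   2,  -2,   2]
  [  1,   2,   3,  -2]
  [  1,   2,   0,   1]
Row operations:
R2 → R2 - (1)·R1
R3 → R3 - (1)·R1
R3 → R3 - (2/5)·R2

Resulting echelon form:
REF = 
  [  1,   2,  -2,   2]
  [  0,   0,   5,  -4]
  [  0,   0,   0, 3/5]

Rank = 3 (number of non-zero pivot rows).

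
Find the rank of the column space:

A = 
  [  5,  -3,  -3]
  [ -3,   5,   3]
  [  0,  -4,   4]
Row reduce:
R2 → R2 + (3/5)·R1
R3 → R3 + (5/4)·R2
REF = 
  [   5,   -3,   -3]
  [   0, 16/5,  6/5]
  [   0,    0, 11/2]
Pivot columns: 1, 2, 3 → 3 pivots.
dim(Col(A)) = number of pivot columns = 3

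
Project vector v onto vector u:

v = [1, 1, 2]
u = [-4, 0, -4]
proj_u(v) = [3/2, 0, 3/2]

v·u = (1)(-4) + (1)(0) + (2)(-4) = -12
u·u = (-4)² + (0)² + (-4)² = 32
proj_u(v) = (v·u / u·u) × u = (-12/32) × u = (-3/8) × u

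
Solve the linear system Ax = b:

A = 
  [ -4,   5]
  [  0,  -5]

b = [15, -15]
x = [0, 3]

Row reduce the augmented matrix [A|b]:
(already in echelon form)
REF = 
  [ -4,   5,  15]
  [  0,  -5, -15]

Back-substitution:
x₂ = (-15) / (-5) = 3
x₁ = (15 - (5)(3)) / (-4) = 0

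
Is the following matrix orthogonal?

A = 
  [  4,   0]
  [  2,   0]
No

AᵀA = 
  [ 20,   0]
  [  0,   0]
≠ I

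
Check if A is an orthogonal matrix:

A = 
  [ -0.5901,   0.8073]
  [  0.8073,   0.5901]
Yes

AᵀA = 
  [  1,   0]
  [  0,   1]
≈ I (equal to I up to the 4-dp rounding of the entries)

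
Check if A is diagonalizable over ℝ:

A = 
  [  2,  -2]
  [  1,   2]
No

tr(A) = 4, det(A) = 6
Characteristic polynomial: λ² - tr(A)λ + det(A) = λ² - 4λ + 6
λ² - 4λ + 6 = 0  ⇒  λ = (4 ± √((-4)² - 4·(6)))/2 = (4 ± √(-8))/2
  = 2 + i√2,  2 - i√2
Eigenvalues: 2 + i√2, 2 - i√2  (≈ 2 + 1.414i, 2 - 1.414i)
Has complex eigenvalues (not diagonalizable over ℝ).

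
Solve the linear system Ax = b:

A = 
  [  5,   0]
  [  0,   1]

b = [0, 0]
Row reduce the augmented matrix [A|b]:
(already in echelon form)
REF = 
  [  5,   0,   0]
  [  0,   1,   0]

Back-substitution:
x₂ = 0 / 1 = 0
x₁ = (0 - (0)(0)) / 5 = 0

x = [0, 0]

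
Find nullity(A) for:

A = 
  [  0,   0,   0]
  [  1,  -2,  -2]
nullity(A) = 2

Row reduce:
Swap R1 ↔ R2
REF = 
  [  1,  -2,  -2]
  [  0,   0,   0]
Pivot columns: 1 → 1 pivot.
rank(A) = 1, so nullity(A) = 3 - 1 = 2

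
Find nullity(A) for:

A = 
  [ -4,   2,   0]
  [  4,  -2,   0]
nullity(A) = 2

Row reduce:
R2 → R2 + (1)·R1
REF = 
  [ -4,   2,   0]
  [  0,   0,   0]
Pivot columns: 1 → 1 pivot.
rank(A) = 1, so nullity(A) = 3 - 1 = 2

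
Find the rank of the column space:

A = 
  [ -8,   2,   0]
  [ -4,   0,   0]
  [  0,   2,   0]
Row reduce:
R2 → R2 - (1/2)·R1
R3 → R3 + (2)·R2
REF = 
  [ -8,   2,   0]
  [  0,  -1,   0]
  [  0,   0,   0]
Pivot columns: 1, 2 → 2 pivots.
dim(Col(A)) = number of pivot columns = 2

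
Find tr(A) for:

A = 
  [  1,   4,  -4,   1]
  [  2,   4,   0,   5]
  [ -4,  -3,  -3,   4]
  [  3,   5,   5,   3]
5

tr(A) = 1 + 4 + -3 + 3 = 5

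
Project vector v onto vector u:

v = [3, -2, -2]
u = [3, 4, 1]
v·u = (3)(3) + (-2)(4) + (-2)(1) = -1
u·u = (3)² + (4)² + (1)² = 26
proj_u(v) = (v·u / u·u) × u = (-1/26) × u

proj_u(v) = [-3/26, -2/13, -1/26]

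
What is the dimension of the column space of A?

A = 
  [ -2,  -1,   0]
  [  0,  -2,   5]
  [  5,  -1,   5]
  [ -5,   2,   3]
Row reduce:
R3 → R3 + (5/2)·R1
R4 → R4 - (5/2)·R1
R3 → R3 - (7/4)·R2
R4 → R4 + (9/4)·R2
R4 → R4 + (19/5)·R3
REF = 
  [   -2,    -1,     0]
  [    0,    -2,     5]
  [    0,     0, -15/4]
  [    0,     0,     0]
Pivot columns: 1, 2, 3 → 3 pivots.
dim(Col(A)) = number of pivot columns = 3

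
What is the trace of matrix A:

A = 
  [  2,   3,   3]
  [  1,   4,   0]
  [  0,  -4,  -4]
2

tr(A) = 2 + 4 + -4 = 2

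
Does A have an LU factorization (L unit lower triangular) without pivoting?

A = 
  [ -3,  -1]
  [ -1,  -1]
Yes.
A[1,1] = -3 ≠ 0, so Gaussian elimination proceeds without a row swap: multiplier ℓ₂₁ = (-1)/(-3) = 1/3, and U[2,2] = -1 - (1/3)(-1) = -2/3.
L = 
  [  1,   0]
  [1/3,   1]
U = 
  [  -3,   -1]
  [   0, -2/3]
Check row 2 of LU: [(1/3)(-3), (1/3)(-1) + (-2/3)] = [-1, -1] = row 2 of A ✓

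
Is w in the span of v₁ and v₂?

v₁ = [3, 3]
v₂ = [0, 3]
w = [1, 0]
Yes

Form the augmented matrix and row-reduce:
[v₁|v₂|w] = 
  [  3,   0,   1]
  [  3,   3,   0]
R2 → R2 - (1)·R1
REF = 
  [  3,   0,   1]
  [  0,   3,  -1]

No row of the form [0 0 | nonzero], so the system is consistent. Back-substitution gives c₁ = 1/3, c₂ = -1/3: w = (1/3)·v₁ + (-1/3)·v₂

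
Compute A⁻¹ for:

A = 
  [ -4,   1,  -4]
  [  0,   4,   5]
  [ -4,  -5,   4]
det(A) = (-4)·((4)(4) - (5)(-5)) - (1)·((0)(4) - (5)(-4)) + (-4)·((0)(-5) - (4)(-4))
  = (-4)(41) - (1)(20) + (-4)(16)
  = -248
det(A) = -248 ≠ 0, so A is invertible.

Cofactors Cᵢⱼ = (-1)ⁱ⁺ʲ·Mᵢⱼ:
C = 
  [ 41, -20,  16]
  [ 16, -32, -24]
  [ 21,  20, -16]

adj(A) = Cᵀ:
adj(A) = 
  [ 41,  16,  21]
  [-20, -32,  20]
  [ 16, -24, -16]

A⁻¹ = (-1/248) · adj(A):
A⁻¹ = 
  [-41/248,   -2/31, -21/248]
  [   5/62,    4/31,   -5/62]
  [  -2/31,    3/31,    2/31]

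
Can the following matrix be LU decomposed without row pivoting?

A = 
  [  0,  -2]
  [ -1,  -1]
No.
A[1,1] = 0 but A[2,1] = -1 ≠ 0. Any LU with L unit lower triangular has (LU)[1,1] = U[1,1] and (LU)[2,1] = L[2,1]·U[1,1]; matching A forces U[1,1] = 0, which then forces (LU)[2,1] = 0 ≠ -1. A row swap (pivoting) is required.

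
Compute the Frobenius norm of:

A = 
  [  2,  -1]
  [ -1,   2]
||A||_F = 3.162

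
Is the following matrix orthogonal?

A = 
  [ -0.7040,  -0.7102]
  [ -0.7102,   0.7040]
Yes

AᵀA = 
  [  1,   0]
  [  0,   1]
≈ I (equal to I up to the 4-dp rounding of the entries)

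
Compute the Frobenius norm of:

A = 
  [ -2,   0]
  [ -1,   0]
||A||_F = 2.236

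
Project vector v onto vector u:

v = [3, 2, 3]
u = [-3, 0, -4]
proj_u(v) = [63/25, 0, 84/25]

v·u = (3)(-3) + (2)(0) + (3)(-4) = -21
u·u = (-3)² + (0)² + (-4)² = 25
proj_u(v) = (v·u / u·u) × u = (-21/25) × u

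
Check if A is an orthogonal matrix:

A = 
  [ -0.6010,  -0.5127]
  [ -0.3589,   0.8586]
No

AᵀA = 
  [  0.4900,   0]
  [  0,   1.0001]
≠ I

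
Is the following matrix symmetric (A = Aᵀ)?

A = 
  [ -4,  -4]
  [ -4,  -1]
Yes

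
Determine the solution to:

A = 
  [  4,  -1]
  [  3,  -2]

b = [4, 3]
x = [1, 0]

Row reduce the augmented matrix [A|b]:
R2 → R2 - (3/4)·R1
REF = 
  [   4,   -1,    4]
  [   0, -5/4,    0]

Back-substitution:
x₂ = 0 / (-5/4) = 0
x₁ = (4 - (-1)(0)) / 4 = 1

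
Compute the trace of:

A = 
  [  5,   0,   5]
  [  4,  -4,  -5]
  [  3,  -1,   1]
2

tr(A) = 5 + -4 + 1 = 2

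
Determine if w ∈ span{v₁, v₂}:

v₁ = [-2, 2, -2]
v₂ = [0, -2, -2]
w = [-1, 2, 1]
No

Form the augmented matrix and row-reduce:
[v₁|v₂|w] = 
  [ -2,   0,  -1]
  [  2,  -2,   2]
  [ -2,  -2,   1]
R2 → R2 + (1)·R1
R3 → R3 - (1)·R1
R3 → R3 - (1)·R2
REF = 
  [ -2,   0,  -1]
  [  0,  -2,   1]
  [  0,   0,   1]

Row 3 reads [0 0 | 1], i.e. 0 = 1, so the system is inconsistent and w ∉ span{v₁, v₂}.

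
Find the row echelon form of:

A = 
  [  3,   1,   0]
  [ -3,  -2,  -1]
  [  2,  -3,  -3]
Row operations:
R2 → R2 + (1)·R1
R3 → R3 - (2/3)·R1
R3 → R3 - (11/3)·R2

Resulting echelon form:
REF = 
  [  3,   1,   0]
  [  0,  -1,  -1]
  [  0,   0, 2/3]

Rank = 3 (number of non-zero pivot rows).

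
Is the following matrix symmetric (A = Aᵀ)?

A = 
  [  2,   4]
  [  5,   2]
No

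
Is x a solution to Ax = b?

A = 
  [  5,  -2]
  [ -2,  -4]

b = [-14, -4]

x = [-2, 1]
No

Ax = [-12, 0] ≠ b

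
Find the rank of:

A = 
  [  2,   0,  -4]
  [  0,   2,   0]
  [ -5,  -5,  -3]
rank(A) = 3

Row reduce:
R3 → R3 + (5/2)·R1
R3 → R3 + (5/2)·R2
REF = 
  [  2,   0,  -4]
  [  0,   2,   0]
  [  0,   0, -13]
Pivot columns: 1, 2, 3 → 3 pivots.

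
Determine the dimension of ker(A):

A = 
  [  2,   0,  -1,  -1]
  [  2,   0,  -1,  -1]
nullity(A) = 3

Row reduce:
R2 → R2 - (1)·R1
REF = 
  [  2,   0,  -1,  -1]
  [  0,   0,   0,   0]
Pivot columns: 1 → 1 pivot.
rank(A) = 1, so nullity(A) = 4 - 1 = 3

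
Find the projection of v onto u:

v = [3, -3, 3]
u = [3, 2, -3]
v·u = (3)(3) + (-3)(2) + (3)(-3) = -6
u·u = (3)² + (2)² + (-3)² = 22
proj_u(v) = (v·u / u·u) × u = (-6/22) × u = (-3/11) × u

proj_u(v) = [-9/11, -6/11, 9/11]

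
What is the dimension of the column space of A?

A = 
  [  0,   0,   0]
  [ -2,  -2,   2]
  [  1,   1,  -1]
Row reduce:
Swap R1 ↔ R2
R3 → R3 + (1/2)·R1
REF = 
  [ -2,  -2,   2]
  [  0,   0,   0]
  [  0,   0,   0]
Pivot columns: 1 → 1 pivot.
dim(Col(A)) = number of pivot columns = 1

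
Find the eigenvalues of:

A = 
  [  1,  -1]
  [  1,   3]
λ = 2, 2

tr(A) = 4, det(A) = 4
Characteristic polynomial: λ² - tr(A)λ + det(A) = λ² - 4λ + 4
λ² - 4λ + 4 = (λ - 2)²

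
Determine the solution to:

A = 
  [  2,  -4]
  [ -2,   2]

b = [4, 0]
Row reduce the augmented matrix [A|b]:
R2 → R2 + (1)·R1
REF = 
  [  2,  -4,   4]
  [  0,  -2,   4]

Back-substitution:
x₂ = 4 / (-2) = -2
x₁ = (4 - (-4)(-2)) / 2 = -2

x = [-2, -2]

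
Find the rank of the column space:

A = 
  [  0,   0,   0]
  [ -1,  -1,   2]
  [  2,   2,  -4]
dim(Col(A)) = 1

Row reduce:
Swap R1 ↔ R2
R3 → R3 + (2)·R1
REF = 
  [ -1,  -1,   2]
  [  0,   0,   0]
  [  0,   0,   0]
Pivot columns: 1 → 1 pivot.
dim(Col(A)) = number of pivot columns = 1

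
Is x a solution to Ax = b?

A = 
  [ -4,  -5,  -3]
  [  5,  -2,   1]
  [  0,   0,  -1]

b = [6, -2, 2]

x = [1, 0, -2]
No

Ax = [2, 3, 2] ≠ b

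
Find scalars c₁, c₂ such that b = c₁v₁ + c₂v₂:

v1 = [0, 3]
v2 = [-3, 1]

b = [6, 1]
c1 = 1, c2 = -2

b = 1·v1 + -2·v2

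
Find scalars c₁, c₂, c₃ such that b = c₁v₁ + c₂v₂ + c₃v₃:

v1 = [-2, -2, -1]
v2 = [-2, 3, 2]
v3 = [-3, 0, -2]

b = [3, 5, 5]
c1 = -1, c2 = 1, c3 = -1

b = -1·v1 + 1·v2 + -1·v3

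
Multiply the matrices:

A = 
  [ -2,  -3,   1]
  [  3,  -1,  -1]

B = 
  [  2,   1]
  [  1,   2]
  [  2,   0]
AB = 
  [ -5,  -8]
  [  3,   1]

A is 2×3 and B is 3×2, so AB is 2×2. Each entry is (row of A)·(column of B):
AB[1,1] = (-2)(2) + (-3)(1) + (1)(2) = -5
AB[1,2] = (-2)(1) + (-3)(2) + (1)(0) = -8
AB[2,1] = (3)(2) + (-1)(1) + (-1)(2) = 3
AB[2,2] = (3)(1) + (-1)(2) + (-1)(0) = 1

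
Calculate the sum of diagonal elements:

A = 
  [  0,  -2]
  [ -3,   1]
1

tr(A) = 0 + 1 = 1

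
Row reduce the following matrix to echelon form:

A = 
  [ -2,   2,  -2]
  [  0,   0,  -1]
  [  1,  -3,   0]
Row operations:
R3 → R3 + (1/2)·R1
Swap R2 ↔ R3

Resulting echelon form:
REF = 
  [ -2,   2,  -2]
  [  0,  -2,  -1]
  [  0,   0,  -1]

Rank = 3 (number of non-zero pivot rows).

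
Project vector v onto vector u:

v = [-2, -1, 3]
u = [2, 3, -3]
proj_u(v) = [-16/11, -24/11, 24/11]

v·u = (-2)(2) + (-1)(3) + (3)(-3) = -16
u·u = (2)² + (3)² + (-3)² = 22
proj_u(v) = (v·u / u·u) × u = (-16/22) × u = (-8/11) × u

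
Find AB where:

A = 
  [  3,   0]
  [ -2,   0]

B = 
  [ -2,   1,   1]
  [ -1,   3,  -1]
AB = 
  [ -6,   3,   3]
  [  4,  -2,  -2]

A is 2×2 and B is 2×3, so AB is 2×3. Each entry is (row of A)·(column of B):
AB[1,1] = (3)(-2) + (0)(-1) = -6
AB[1,2] = (3)(1) + (0)(3) = 3
AB[1,3] = (3)(1) + (0)(-1) = 3
AB[2,1] = (-2)(-2) + (0)(-1) = 4
AB[2,2] = (-2)(1) + (0)(3) = -2
AB[2,3] = (-2)(1) + (0)(-1) = -2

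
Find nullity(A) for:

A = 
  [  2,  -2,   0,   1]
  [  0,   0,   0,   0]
nullity(A) = 3

Row reduce:
(no row operations needed)
REF = 
  [  2,  -2,   0,   1]
  [  0,   0,   0,   0]
Pivot columns: 1 → 1 pivot.
rank(A) = 1, so nullity(A) = 4 - 1 = 3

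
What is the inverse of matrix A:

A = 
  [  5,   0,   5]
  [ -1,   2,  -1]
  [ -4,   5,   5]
det(A) = (5)·((2)(5) - (-1)(5)) - (0)·((-1)(5) - (-1)(-4)) + (5)·((-1)(5) - (2)(-4))
  = (5)(15) - (0)(-9) + (5)(3)
  = 90
det(A) = 90 ≠ 0, so A is invertible.

Cofactors Cᵢⱼ = (-1)ⁱ⁺ʲ·Mᵢⱼ:
C = 
  [ 15,   9,   3]
  [ 25,  45, -25]
  [-10,   0,  10]

adj(A) = Cᵀ:
adj(A) = 
  [ 15,  25, -10]
  [  9,  45,   0]
  [  3, -25,  10]

A⁻¹ = (1/90) · adj(A):
A⁻¹ = 
  [  1/6,  5/18,  -1/9]
  [ 1/10,   1/2,     0]
  [ 1/30, -5/18,   1/9]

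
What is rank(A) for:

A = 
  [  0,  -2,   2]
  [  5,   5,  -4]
Row reduce:
Swap R1 ↔ R2
REF = 
  [  5,   5,  -4]
  [  0,  -2,   2]
Pivot columns: 1, 2 → 2 pivots.

rank(A) = 2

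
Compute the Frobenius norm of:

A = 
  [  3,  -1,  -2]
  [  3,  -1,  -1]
||A||_F = 5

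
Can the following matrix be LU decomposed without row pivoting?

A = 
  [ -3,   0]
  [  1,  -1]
Yes.
A[1,1] = -3 ≠ 0, so Gaussian elimination proceeds without a row swap: multiplier ℓ₂₁ = (1)/(-3) = -1/3, and U[2,2] = -1 - (-1/3)(0) = -1.
L = 
  [   1,    0]
  [-1/3,    1]
U = 
  [ -3,   0]
  [  0,  -1]
Check row 2 of LU: [(-1/3)(-3), (-1/3)(0) + (-1)] = [1, -1] = row 2 of A ✓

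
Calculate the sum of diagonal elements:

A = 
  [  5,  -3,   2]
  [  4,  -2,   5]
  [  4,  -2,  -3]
0

tr(A) = 5 + -2 + -3 = 0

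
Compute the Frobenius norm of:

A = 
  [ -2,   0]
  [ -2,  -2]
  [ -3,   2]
||A||_F = 5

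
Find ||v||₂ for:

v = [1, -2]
2.236

||v||₂ = √((1)² + (-2)²) = √5 = 2.236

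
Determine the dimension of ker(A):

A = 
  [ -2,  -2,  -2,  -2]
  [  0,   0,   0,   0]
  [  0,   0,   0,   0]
nullity(A) = 3

Row reduce:
(no row operations needed)
REF = 
  [ -2,  -2,  -2,  -2]
  [  0,   0,   0,   0]
  [  0,   0,   0,   0]
Pivot columns: 1 → 1 pivot.
rank(A) = 1, so nullity(A) = 4 - 1 = 3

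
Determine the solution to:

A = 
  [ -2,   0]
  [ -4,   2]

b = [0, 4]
Row reduce the augmented matrix [A|b]:
R2 → R2 - (2)·R1
REF = 
  [ -2,   0,   0]
  [  0,   2,   4]

Back-substitution:
x₂ = 4 / 2 = 2
x₁ = (0 - (0)(2)) / (-2) = 0

x = [0, 2]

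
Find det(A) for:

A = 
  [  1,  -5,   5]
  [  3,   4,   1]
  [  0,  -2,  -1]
-47

Cofactor expansion along row 1:
det(A) = (1)·((4)(-1) - (1)(-2)) - (-5)·((3)(-1) - (1)(0)) + (5)·((3)(-2) - (4)(0))
  = (1)(-2) - (-5)(-3) + (5)(-6)
  = -47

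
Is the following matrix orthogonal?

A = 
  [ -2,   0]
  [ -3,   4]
No

AᵀA = 
  [ 13, -12]
  [-12,  16]
≠ I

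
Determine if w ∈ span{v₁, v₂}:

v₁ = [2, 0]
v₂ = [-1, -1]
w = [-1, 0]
Yes

Form the augmented matrix and row-reduce:
[v₁|v₂|w] = 
  [  2,  -1,  -1]
  [  0,  -1,   0]
(already in echelon form — no row operations needed)

No row of the form [0 0 | nonzero], so the system is consistent. Back-substitution gives c₁ = -1/2, c₂ = 0: w = (-1/2)·v₁ + (0)·v₂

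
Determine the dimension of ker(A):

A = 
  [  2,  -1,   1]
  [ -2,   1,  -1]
nullity(A) = 2

Row reduce:
R2 → R2 + (1)·R1
REF = 
  [  2,  -1,   1]
  [  0,   0,   0]
Pivot columns: 1 → 1 pivot.
rank(A) = 1, so nullity(A) = 3 - 1 = 2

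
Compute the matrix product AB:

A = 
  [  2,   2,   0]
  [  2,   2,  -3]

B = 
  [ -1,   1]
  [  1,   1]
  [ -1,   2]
A is 2×3 and B is 3×2, so AB is 2×2. Each entry is (row of A)·(column of B):
AB[1,1] = (2)(-1) + (2)(1) + (0)(-1) = 0
AB[1,2] = (2)(1) + (2)(1) + (0)(2) = 4
AB[2,1] = (2)(-1) + (2)(1) + (-3)(-1) = 3
AB[2,2] = (2)(1) + (2)(1) + (-3)(2) = -2

AB = 
  [  0,   4]
  [  3,  -2]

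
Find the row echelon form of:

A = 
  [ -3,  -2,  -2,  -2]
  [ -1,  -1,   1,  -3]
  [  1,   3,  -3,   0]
Row operations:
R2 → R2 - (1/3)·R1
R3 → R3 + (1/3)·R1
R3 → R3 + (7)·R2

Resulting echelon form:
REF = 
  [  -3,   -2,   -2,   -2]
  [   0, -1/3,  5/3, -7/3]
  [   0,    0,    8,  -17]

Rank = 3 (number of non-zero pivot rows).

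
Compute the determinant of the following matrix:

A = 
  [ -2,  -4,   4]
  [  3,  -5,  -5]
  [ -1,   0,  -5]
Cofactor expansion along row 1:
det(A) = (-2)·((-5)(-5) - (-5)(0)) - (-4)·((3)(-5) - (-5)(-1)) + (4)·((3)(0) - (-5)(-1))
  = (-2)(25) - (-4)(-20) + (4)(-5)
  = -150

det(A) = -150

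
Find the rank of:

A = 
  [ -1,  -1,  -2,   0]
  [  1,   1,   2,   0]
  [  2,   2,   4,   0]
Row reduce:
R2 → R2 + (1)·R1
R3 → R3 + (2)·R1
REF = 
  [ -1,  -1,  -2,   0]
  [  0,   0,   0,   0]
  [  0,   0,   0,   0]
Pivot columns: 1 → 1 pivot.

rank(A) = 1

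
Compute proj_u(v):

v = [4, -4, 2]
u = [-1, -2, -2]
proj_u(v) = [0, 0, 0]

v·u = (4)(-1) + (-4)(-2) + (2)(-2) = 0
u·u = (-1)² + (-2)² + (-2)² = 9
proj_u(v) = (v·u / u·u) × u = (0/9) × u = (0) × u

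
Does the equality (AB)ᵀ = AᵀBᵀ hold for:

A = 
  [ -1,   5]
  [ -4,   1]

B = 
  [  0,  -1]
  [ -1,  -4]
No

(AB)ᵀ = 
  [ -5,  -1]
  [-19,   0]

AᵀBᵀ = 
  [  4,  17]
  [ -1,  -9]

The two matrices differ, so (AB)ᵀ ≠ AᵀBᵀ in general. The correct identity is (AB)ᵀ = BᵀAᵀ.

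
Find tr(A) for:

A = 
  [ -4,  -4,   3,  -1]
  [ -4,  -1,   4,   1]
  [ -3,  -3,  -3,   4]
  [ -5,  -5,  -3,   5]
-3

tr(A) = -4 + -1 + -3 + 5 = -3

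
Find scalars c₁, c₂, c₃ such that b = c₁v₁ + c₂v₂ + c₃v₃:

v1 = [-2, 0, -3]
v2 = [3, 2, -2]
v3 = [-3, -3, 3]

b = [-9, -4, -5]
c1 = 3, c2 = 1, c3 = 2

b = 3·v1 + 1·v2 + 2·v3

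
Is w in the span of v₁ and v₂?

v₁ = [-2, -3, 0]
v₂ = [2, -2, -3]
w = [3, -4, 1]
No

Form the augmented matrix and row-reduce:
[v₁|v₂|w] = 
  [ -2,   2,   3]
  [ -3,  -2,  -4]
  [  0,  -3,   1]
R2 → R2 - (3/2)·R1
R3 → R3 - (3/5)·R2
REF = 
  [   -2,     2,     3]
  [    0,    -5, -17/2]
  [    0,     0, 61/10]

Row 3 reads [0 0 | 61/10], i.e. 0 = 61/10, so the system is inconsistent and w ∉ span{v₁, v₂}.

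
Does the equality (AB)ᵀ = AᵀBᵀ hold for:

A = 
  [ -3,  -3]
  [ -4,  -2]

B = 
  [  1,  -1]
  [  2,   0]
No

(AB)ᵀ = 
  [ -9,  -8]
  [  3,   4]

AᵀBᵀ = 
  [  1,  -6]
  [ -1,  -6]

The two matrices differ, so (AB)ᵀ ≠ AᵀBᵀ in general. The correct identity is (AB)ᵀ = BᵀAᵀ.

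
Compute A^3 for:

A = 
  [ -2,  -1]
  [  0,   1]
A² = A·A:
A²[1,1] = (-2)(-2) + (-1)(0) = 4
A²[1,2] = (-2)(-1) + (-1)(1) = 1
A²[2,1] = (0)(-2) + (1)(0) = 0
A²[2,2] = (0)(-1) + (1)(1) = 1
A² = 
  [  4,   1]
  [  0,   1]

A^3 = A^2·A:
A^3[1,1] = (4)(-2) + (1)(0) = -8
A^3[1,2] = (4)(-1) + (1)(1) = -3
A^3[2,1] = (0)(-2) + (1)(0) = 0
A^3[2,2] = (0)(-1) + (1)(1) = 1
A^3 = 
  [ -8,  -3]
  [  0,   1]

Therefore
A^3 = 
  [ -8,  -3]
  [  0,   1]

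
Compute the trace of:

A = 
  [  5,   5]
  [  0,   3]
8

tr(A) = 5 + 3 = 8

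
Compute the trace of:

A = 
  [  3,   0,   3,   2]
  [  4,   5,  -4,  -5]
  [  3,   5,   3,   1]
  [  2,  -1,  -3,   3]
14

tr(A) = 3 + 5 + 3 + 3 = 14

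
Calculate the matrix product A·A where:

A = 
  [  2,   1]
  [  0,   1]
A² = A·A:
A²[1,1] = (2)(2) + (1)(0) = 4
A²[1,2] = (2)(1) + (1)(1) = 3
A²[2,1] = (0)(2) + (1)(0) = 0
A²[2,2] = (0)(1) + (1)(1) = 1
A² = 
  [  4,   3]
  [  0,   1]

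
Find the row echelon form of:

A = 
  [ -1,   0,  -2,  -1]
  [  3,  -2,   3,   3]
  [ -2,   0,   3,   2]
Row operations:
R2 → R2 + (3)·R1
R3 → R3 - (2)·R1

Resulting echelon form:
REF = 
  [ -1,   0,  -2,  -1]
  [  0,  -2,  -3,   0]
  [  0,   0,   7,   4]

Rank = 3 (number of non-zero pivot rows).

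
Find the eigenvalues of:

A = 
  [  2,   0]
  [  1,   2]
tr(A) = 4, det(A) = 4
Characteristic polynomial: λ² - tr(A)λ + det(A) = λ² - 4λ + 4
λ² - 4λ + 4 = (λ - 2)²

λ = 2, 2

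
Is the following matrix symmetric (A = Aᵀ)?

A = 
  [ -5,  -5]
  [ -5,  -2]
Yes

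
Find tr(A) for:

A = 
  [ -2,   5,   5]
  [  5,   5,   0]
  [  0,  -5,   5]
8

tr(A) = -2 + 5 + 5 = 8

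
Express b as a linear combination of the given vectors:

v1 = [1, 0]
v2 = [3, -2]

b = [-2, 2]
c1 = 1, c2 = -1

b = 1·v1 + -1·v2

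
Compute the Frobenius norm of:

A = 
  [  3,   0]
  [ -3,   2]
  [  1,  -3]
||A||_F = 5.657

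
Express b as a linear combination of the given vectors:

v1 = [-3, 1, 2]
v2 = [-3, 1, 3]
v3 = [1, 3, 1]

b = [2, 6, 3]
c1 = -1, c2 = 1, c3 = 2

b = -1·v1 + 1·v2 + 2·v3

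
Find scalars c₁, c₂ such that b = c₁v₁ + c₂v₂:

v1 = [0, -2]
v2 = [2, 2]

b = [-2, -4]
c1 = 1, c2 = -1

b = 1·v1 + -1·v2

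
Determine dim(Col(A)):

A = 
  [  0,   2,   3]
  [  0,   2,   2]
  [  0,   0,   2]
dim(Col(A)) = 2

Row reduce:
R2 → R2 - (1)·R1
R3 → R3 + (2)·R2
REF = 
  [  0,   2,   3]
  [  0,   0,  -1]
  [  0,   0,   0]
Pivot columns: 2, 3 → 2 pivots.
dim(Col(A)) = number of pivot columns = 2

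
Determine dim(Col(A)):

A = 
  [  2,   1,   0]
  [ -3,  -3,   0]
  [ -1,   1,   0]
Row reduce:
R2 → R2 + (3/2)·R1
R3 → R3 + (1/2)·R1
R3 → R3 + (1)·R2
REF = 
  [   2,    1,    0]
  [   0, -3/2,    0]
  [   0,    0,    0]
Pivot columns: 1, 2 → 2 pivots.
dim(Col(A)) = number of pivot columns = 2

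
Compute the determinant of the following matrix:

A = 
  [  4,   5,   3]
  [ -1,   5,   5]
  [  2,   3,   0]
-49

Cofactor expansion along row 1:
det(A) = (4)·((5)(0) - (5)(3)) - (5)·((-1)(0) - (5)(2)) + (3)·((-1)(3) - (5)(2))
  = (4)(-15) - (5)(-10) + (3)(-13)
  = -49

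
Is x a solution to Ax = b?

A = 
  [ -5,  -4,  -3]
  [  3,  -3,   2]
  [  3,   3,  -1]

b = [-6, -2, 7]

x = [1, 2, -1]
No

Ax = [-10, -5, 10] ≠ b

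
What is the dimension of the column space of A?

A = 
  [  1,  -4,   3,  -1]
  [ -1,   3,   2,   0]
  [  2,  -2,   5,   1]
Row reduce:
R2 → R2 + (1)·R1
R3 → R3 - (2)·R1
R3 → R3 + (6)·R2
REF = 
  [  1,  -4,   3,  -1]
  [  0,  -1,   5,  -1]
  [  0,   0,  29,  -3]
Pivot columns: 1, 2, 3 → 3 pivots.
dim(Col(A)) = number of pivot columns = 3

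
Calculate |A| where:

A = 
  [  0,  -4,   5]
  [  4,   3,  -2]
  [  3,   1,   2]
31

Cofactor expansion along row 1:
det(A) = (0)·((3)(2) - (-2)(1)) - (-4)·((4)(2) - (-2)(3)) + (5)·((4)(1) - (3)(3))
  = (0)(8) - (-4)(14) + (5)(-5)
  = 31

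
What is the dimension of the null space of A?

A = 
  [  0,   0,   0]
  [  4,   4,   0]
nullity(A) = 2

Row reduce:
Swap R1 ↔ R2
REF = 
  [  4,   4,   0]
  [  0,   0,   0]
Pivot columns: 1 → 1 pivot.
rank(A) = 1, so nullity(A) = 3 - 1 = 2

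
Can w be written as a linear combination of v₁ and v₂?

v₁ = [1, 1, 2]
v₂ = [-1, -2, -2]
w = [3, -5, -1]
No

Form the augmented matrix and row-reduce:
[v₁|v₂|w] = 
  [  1,  -1,   3]
  [  1,  -2,  -5]
  [  2,  -2,  -1]
R2 → R2 - (1)·R1
R3 → R3 - (2)·R1
REF = 
  [  1,  -1,   3]
  [  0,  -1,  -8]
  [  0,   0,  -7]

Row 3 reads [0 0 | -7], i.e. 0 = -7, so the system is inconsistent and w ∉ span{v₁, v₂}.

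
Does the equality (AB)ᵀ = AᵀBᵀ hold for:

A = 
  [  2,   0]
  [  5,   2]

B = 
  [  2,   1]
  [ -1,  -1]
No

(AB)ᵀ = 
  [  4,   8]
  [  2,   3]

AᵀBᵀ = 
  [  9,  -7]
  [  2,  -2]

The two matrices differ, so (AB)ᵀ ≠ AᵀBᵀ in general. The correct identity is (AB)ᵀ = BᵀAᵀ.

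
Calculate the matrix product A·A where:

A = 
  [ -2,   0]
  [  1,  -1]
A² = A·A:
A²[1,1] = (-2)(-2) + (0)(1) = 4
A²[1,2] = (-2)(0) + (0)(-1) = 0
A²[2,1] = (1)(-2) + (-1)(1) = -3
A²[2,2] = (1)(0) + (-1)(-1) = 1
A² = 
  [  4,   0]
  [ -3,   1]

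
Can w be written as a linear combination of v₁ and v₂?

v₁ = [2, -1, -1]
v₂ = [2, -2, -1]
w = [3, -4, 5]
No

Form the augmented matrix and row-reduce:
[v₁|v₂|w] = 
  [  2,   2,   3]
  [ -1,  -2,  -4]
  [ -1,  -1,   5]
R2 → R2 + (1/2)·R1
R3 → R3 + (1/2)·R1
REF = 
  [   2,    2,    3]
  [   0,   -1, -5/2]
  [   0,    0, 13/2]

Row 3 reads [0 0 | 13/2], i.e. 0 = 13/2, so the system is inconsistent and w ∉ span{v₁, v₂}.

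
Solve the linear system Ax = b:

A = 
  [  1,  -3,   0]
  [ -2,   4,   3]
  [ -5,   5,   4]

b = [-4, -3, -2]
x = [-1, 1, -3]

Row reduce the augmented matrix [A|b]:
R2 → R2 + (2)·R1
R3 → R3 + (5)·R1
R3 → R3 - (5)·R2
REF = 
  [  1,  -3,   0,  -4]
  [  0,  -2,   3, -11]
  [  0,   0, -11,  33]

Back-substitution:
x₃ = 33 / (-11) = -3
x₂ = (-11 - (3)(-3)) / (-2) = 1
x₁ = (-4 - (-3)(1) - (0)(-3)) / 1 = -1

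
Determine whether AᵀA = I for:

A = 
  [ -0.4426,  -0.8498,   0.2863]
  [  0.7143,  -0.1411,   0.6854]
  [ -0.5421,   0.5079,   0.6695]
Yes

AᵀA = 
  [  1,   0,  -0.0001]
  [  0,   1,   0]
  [ -0.0001,   0,   1]
≈ I (equal to I up to the 4-dp rounding of the entries)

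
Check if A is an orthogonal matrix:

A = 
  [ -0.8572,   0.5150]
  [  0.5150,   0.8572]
Yes

AᵀA = 
  [  1,   0]
  [  0,   1]
≈ I (equal to I up to the 4-dp rounding of the entries)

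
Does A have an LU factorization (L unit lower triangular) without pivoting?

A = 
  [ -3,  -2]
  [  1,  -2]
Yes.
A[1,1] = -3 ≠ 0, so Gaussian elimination proceeds without a row swap: multiplier ℓ₂₁ = (1)/(-3) = -1/3, and U[2,2] = -2 - (-1/3)(-2) = -8/3.
L = 
  [   1,    0]
  [-1/3,    1]
U = 
  [  -3,   -2]
  [   0, -8/3]
Check row 2 of LU: [(-1/3)(-3), (-1/3)(-2) + (-8/3)] = [1, -2] = row 2 of A ✓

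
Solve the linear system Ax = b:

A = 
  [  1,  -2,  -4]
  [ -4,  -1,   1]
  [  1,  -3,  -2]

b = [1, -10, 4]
x = [3, -1, 1]

Row reduce the augmented matrix [A|b]:
R2 → R2 + (4)·R1
R3 → R3 - (1)·R1
R3 → R3 - (1/9)·R2
REF = 
  [   1,   -2,   -4,    1]
  [   0,   -9,  -15,   -6]
  [   0,    0, 11/3, 11/3]

Back-substitution:
x₃ = (11/3) / (11/3) = 1
x₂ = (-6 - (-15)(1)) / (-9) = -1
x₁ = (1 - (-2)(-1) - (-4)(1)) / 1 = 3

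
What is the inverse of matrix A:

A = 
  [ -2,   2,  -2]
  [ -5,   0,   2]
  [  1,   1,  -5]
det(A) = (-2)·((0)(-5) - (2)(1)) - (2)·((-5)(-5) - (2)(1)) + (-2)·((-5)(1) - (0)(1))
  = (-2)(-2) - (2)(23) + (-2)(-5)
  = -32
det(A) = -32 ≠ 0, so A is invertible.

Cofactors Cᵢⱼ = (-1)ⁱ⁺ʲ·Mᵢⱼ:
C = 
  [ -2, -23,  -5]
  [  8,  12,   4]
  [  4,  14,  10]

adj(A) = Cᵀ:
adj(A) = 
  [ -2,   8,   4]
  [-23,  12,  14]
  [ -5,   4,  10]

A⁻¹ = (-1/32) · adj(A):
A⁻¹ = 
  [ 1/16,  -1/4,  -1/8]
  [23/32,  -3/8, -7/16]
  [ 5/32,  -1/8, -5/16]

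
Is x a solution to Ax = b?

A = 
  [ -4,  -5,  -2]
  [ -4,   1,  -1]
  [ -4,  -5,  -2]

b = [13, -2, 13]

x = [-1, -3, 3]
Yes

Ax = [13, -2, 13] = b ✓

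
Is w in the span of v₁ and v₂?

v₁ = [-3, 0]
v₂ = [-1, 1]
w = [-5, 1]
Yes

Form the augmented matrix and row-reduce:
[v₁|v₂|w] = 
  [ -3,  -1,  -5]
  [  0,   1,   1]
(already in echelon form — no row operations needed)

No row of the form [0 0 | nonzero], so the system is consistent. Back-substitution gives c₁ = 4/3, c₂ = 1: w = (4/3)·v₁ + (1)·v₂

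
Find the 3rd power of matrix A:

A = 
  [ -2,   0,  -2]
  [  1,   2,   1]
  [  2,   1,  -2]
A^3 = 
  [ 14,   4, -18]
  [ -3,   8,   5]
  [ 16,   1,  12]

A² = A·A:
A²[1,1] = (-2)(-2) + (0)(1) + (-2)(2) = 0
A²[1,2] = (-2)(0) + (0)(2) + (-2)(1) = -2
A²[1,3] = (-2)(-2) + (0)(1) + (-2)(-2) = 8
A²[2,1] = (1)(-2) + (2)(1) + (1)(2) = 2
A²[2,2] = (1)(0) + (2)(2) + (1)(1) = 5
A²[2,3] = (1)(-2) + (2)(1) + (1)(-2) = -2
A²[3,1] = (2)(-2) + (1)(1) + (-2)(2) = -7
A²[3,2] = (2)(0) + (1)(2) + (-2)(1) = 0
A²[3,3] = (2)(-2) + (1)(1) + (-2)(-2) = 1
A² = 
  [  0,  -2,   8]
  [  2,   5,  -2]
  [ -7,   0,   1]

A^3 = A^2·A:
A^3[1,1] = (0)(-2) + (-2)(1) + (8)(2) = 14
A^3[1,2] = (0)(0) + (-2)(2) + (8)(1) = 4
A^3[1,3] = (0)(-2) + (-2)(1) + (8)(-2) = -18
A^3[2,1] = (2)(-2) + (5)(1) + (-2)(2) = -3
A^3[2,2] = (2)(0) + (5)(2) + (-2)(1) = 8
A^3[2,3] = (2)(-2) + (5)(1) + (-2)(-2) = 5
A^3[3,1] = (-7)(-2) + (0)(1) + (1)(2) = 16
A^3[3,2] = (-7)(0) + (0)(2) + (1)(1) = 1
A^3[3,3] = (-7)(-2) + (0)(1) + (1)(-2) = 12
A^3 = 
  [ 14,   4, -18]
  [ -3,   8,   5]
  [ 16,   1,  12]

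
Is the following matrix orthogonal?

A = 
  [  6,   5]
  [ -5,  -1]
No

AᵀA = 
  [ 61,  35]
  [ 35,  26]
≠ I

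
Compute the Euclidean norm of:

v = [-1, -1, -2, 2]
3.162

||v||₂ = √((-1)² + (-1)² + (-2)² + (2)²) = √10 = 3.162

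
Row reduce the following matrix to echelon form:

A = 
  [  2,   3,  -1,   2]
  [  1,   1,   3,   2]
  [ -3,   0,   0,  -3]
Row operations:
R2 → R2 - (1/2)·R1
R3 → R3 + (3/2)·R1
R3 → R3 + (9)·R2

Resulting echelon form:
REF = 
  [   2,    3,   -1,    2]
  [   0, -1/2,  7/2,    1]
  [   0,    0,   30,    9]

Rank = 3 (number of non-zero pivot rows).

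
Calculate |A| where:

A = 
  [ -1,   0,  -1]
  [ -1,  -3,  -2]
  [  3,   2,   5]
4

Cofactor expansion along row 1:
det(A) = (-1)·((-3)(5) - (-2)(2)) - (0)·((-1)(5) - (-2)(3)) + (-1)·((-1)(2) - (-3)(3))
  = (-1)(-11) - (0)(1) + (-1)(7)
  = 4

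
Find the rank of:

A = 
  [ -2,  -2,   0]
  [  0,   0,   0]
rank(A) = 1

Row reduce:
(no row operations needed)
REF = 
  [ -2,  -2,   0]
  [  0,   0,   0]
Pivot columns: 1 → 1 pivot.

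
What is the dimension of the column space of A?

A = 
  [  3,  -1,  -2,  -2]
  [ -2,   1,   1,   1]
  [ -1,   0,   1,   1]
Row reduce:
R2 → R2 + (2/3)·R1
R3 → R3 + (1/3)·R1
R3 → R3 + (1)·R2
REF = 
  [   3,   -1,   -2,   -2]
  [   0,  1/3, -1/3, -1/3]
  [   0,    0,    0,    0]
Pivot columns: 1, 2 → 2 pivots.
dim(Col(A)) = number of pivot columns = 2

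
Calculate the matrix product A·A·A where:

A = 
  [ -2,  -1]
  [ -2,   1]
A^3 = 
  [-14,  -5]
  [-10,   1]

A² = A·A:
A²[1,1] = (-2)(-2) + (-1)(-2) = 6
A²[1,2] = (-2)(-1) + (-1)(1) = 1
A²[2,1] = (-2)(-2) + (1)(-2) = 2
A²[2,2] = (-2)(-1) + (1)(1) = 3
A² = 
  [  6,   1]
  [  2,   3]

A^3 = A^2·A:
A^3[1,1] = (6)(-2) + (1)(-2) = -14
A^3[1,2] = (6)(-1) + (1)(1) = -5
A^3[2,1] = (2)(-2) + (3)(-2) = -10
A^3[2,2] = (2)(-1) + (3)(1) = 1
A^3 = 
  [-14,  -5]
  [-10,   1]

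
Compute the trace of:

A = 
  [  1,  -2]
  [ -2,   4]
5

tr(A) = 1 + 4 = 5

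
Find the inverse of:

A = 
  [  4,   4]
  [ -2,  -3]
det(A) = (4)(-3) - (4)(-2) = -4
For a 2×2 matrix, A⁻¹ = (1/det(A)) · [[d, -b], [-c, a]]
    = (-1/4) · [[-3, -4], [2, 4]]

A⁻¹ = 
  [ 3/4,    1]
  [-1/2,   -1]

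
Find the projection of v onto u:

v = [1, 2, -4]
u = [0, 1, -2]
proj_u(v) = [0, 2, -4]

v·u = (1)(0) + (2)(1) + (-4)(-2) = 10
u·u = (0)² + (1)² + (-2)² = 5
proj_u(v) = (v·u / u·u) × u = (10/5) × u = (2) × u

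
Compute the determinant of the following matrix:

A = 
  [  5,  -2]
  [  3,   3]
21

For a 2×2 matrix, det = ad - bc = (5)(3) - (-2)(3) = 21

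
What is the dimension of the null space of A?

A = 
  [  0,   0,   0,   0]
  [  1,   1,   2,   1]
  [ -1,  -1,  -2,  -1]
nullity(A) = 3

Row reduce:
Swap R1 ↔ R2
R3 → R3 + (1)·R1
REF = 
  [  1,   1,   2,   1]
  [  0,   0,   0,   0]
  [  0,   0,   0,   0]
Pivot columns: 1 → 1 pivot.
rank(A) = 1, so nullity(A) = 4 - 1 = 3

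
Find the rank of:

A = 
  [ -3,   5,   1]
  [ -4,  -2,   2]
Row reduce:
R2 → R2 - (4/3)·R1
REF = 
  [   -3,     5,     1]
  [    0, -26/3,   2/3]
Pivot columns: 1, 2 → 2 pivots.

rank(A) = 2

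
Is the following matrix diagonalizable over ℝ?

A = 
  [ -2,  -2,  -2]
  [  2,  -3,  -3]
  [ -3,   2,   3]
Yes

Characteristic polynomial: det(λI - A) = λ³ + 2λ² - 5λ - 10
Testing integer divisors of the constant term: p(-2) = 0, so (λ + 2) is a factor:
p(λ) = (λ + 2)(λ² - 5)
λ² - 5 = 0  ⇒  λ = (0 ± √((0)² - 4·(-5)))/2 = (0 ± √(20))/2
  = √5,  -√5
Eigenvalues: -2, √5, -√5  (≈ -2, 2.236, -2.236)
The two irrational eigenvalues are distinct (simple), so each has alg. mult. = geom. mult. = 1.
λ=-2: alg. mult. = 1, geom. mult. = 3 - rank(A - (-2)I) = 3 - 2 = 1
Sum of geometric multiplicities equals n, so A has n independent eigenvectors.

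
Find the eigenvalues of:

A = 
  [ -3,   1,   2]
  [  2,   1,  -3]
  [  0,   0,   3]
λ = 3, -1 + √6, -1 - √6  (≈ 3, 1.449, -3.449)

Characteristic polynomial: det(λI - A) = λ³ - λ² - 11λ + 15
Testing integer divisors of the constant term: p(3) = 0, so (λ - 3) is a factor:
p(λ) = (λ - 3)(λ² + 2λ - 5)
λ² + 2λ - 5 = 0  ⇒  λ = (-2 ± √((2)² - 4·(-5)))/2 = (-2 ± √(24))/2
  = -1 + √6,  -1 - √6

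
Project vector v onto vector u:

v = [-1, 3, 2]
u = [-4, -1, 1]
proj_u(v) = [-2/3, -1/6, 1/6]

v·u = (-1)(-4) + (3)(-1) + (2)(1) = 3
u·u = (-4)² + (-1)² + (1)² = 18
proj_u(v) = (v·u / u·u) × u = (3/18) × u = (1/6) × u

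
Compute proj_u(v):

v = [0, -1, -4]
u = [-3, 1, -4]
proj_u(v) = [-45/26, 15/26, -30/13]

v·u = (0)(-3) + (-1)(1) + (-4)(-4) = 15
u·u = (-3)² + (1)² + (-4)² = 26
proj_u(v) = (v·u / u·u) × u = (15/26) × u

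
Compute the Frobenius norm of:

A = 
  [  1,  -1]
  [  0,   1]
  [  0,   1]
||A||_F = 2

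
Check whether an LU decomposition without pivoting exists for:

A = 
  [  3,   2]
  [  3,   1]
Yes.
A[1,1] = 3 ≠ 0, so Gaussian elimination proceeds without a row swap: multiplier ℓ₂₁ = (3)/(3) = 1, and U[2,2] = 1 - (1)(2) = -1.
L = 
  [  1,   0]
  [  1,   1]
U = 
  [  3,   2]
  [  0,  -1]
Check row 2 of LU: [(1)(3), (1)(2) + (-1)] = [3, 1] = row 2 of A ✓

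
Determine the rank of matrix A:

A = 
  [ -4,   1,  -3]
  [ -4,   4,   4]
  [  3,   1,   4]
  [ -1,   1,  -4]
Row reduce:
R2 → R2 - (1)·R1
R3 → R3 + (3/4)·R1
R4 → R4 - (1/4)·R1
R3 → R3 - (7/12)·R2
R4 → R4 - (1/4)·R2
R4 → R4 - (15/7)·R3
REF = 
  [  -4,    1,   -3]
  [   0,    3,    7]
  [   0,    0, -7/3]
  [   0,    0,    0]
Pivot columns: 1, 2, 3 → 3 pivots.

rank(A) = 3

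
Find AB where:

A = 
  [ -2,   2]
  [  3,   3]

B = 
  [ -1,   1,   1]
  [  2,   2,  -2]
A is 2×2 and B is 2×3, so AB is 2×3. Each entry is (row of A)·(column of B):
AB[1,1] = (-2)(-1) + (2)(2) = 6
AB[1,2] = (-2)(1) + (2)(2) = 2
AB[1,3] = (-2)(1) + (2)(-2) = -6
AB[2,1] = (3)(-1) + (3)(2) = 3
AB[2,2] = (3)(1) + (3)(2) = 9
AB[2,3] = (3)(1) + (3)(-2) = -3

AB = 
  [  6,   2,  -6]
  [  3,   9,  -3]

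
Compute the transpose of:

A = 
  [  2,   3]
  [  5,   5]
Aᵀ = 
  [  2,   5]
  [  3,   5]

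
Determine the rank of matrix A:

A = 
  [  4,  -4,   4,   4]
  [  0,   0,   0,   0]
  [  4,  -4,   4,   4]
Row reduce:
R3 → R3 - (1)·R1
REF = 
  [  4,  -4,   4,   4]
  [  0,   0,   0,   0]
  [  0,   0,   0,   0]
Pivot columns: 1 → 1 pivot.

rank(A) = 1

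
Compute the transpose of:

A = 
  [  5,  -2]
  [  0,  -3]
Aᵀ = 
  [  5,   0]
  [ -2,  -3]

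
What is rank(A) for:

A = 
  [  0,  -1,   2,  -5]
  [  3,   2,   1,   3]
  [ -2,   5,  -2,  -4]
rank(A) = 3

Row reduce:
Swap R1 ↔ R2
R3 → R3 + (2/3)·R1
R3 → R3 + (19/3)·R2
REF = 
  [     3,      2,      1,      3]
  [     0,     -1,      2,     -5]
  [     0,      0,   34/3, -101/3]
Pivot columns: 1, 2, 3 → 3 pivots.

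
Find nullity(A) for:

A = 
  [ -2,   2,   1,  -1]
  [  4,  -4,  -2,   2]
nullity(A) = 3

Row reduce:
R2 → R2 + (2)·R1
REF = 
  [ -2,   2,   1,  -1]
  [  0,   0,   0,   0]
Pivot columns: 1 → 1 pivot.
rank(A) = 1, so nullity(A) = 4 - 1 = 3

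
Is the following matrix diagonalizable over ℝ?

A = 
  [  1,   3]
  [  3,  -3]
Yes

tr(A) = -2, det(A) = -12
Characteristic polynomial: λ² - tr(A)λ + det(A) = λ² + 2λ - 12
λ² + 2λ - 12 = 0  ⇒  λ = (-2 ± √((2)² - 4·(-12)))/2 = (-2 ± √(52))/2
  = -1 + √13,  -1 - √13
Eigenvalues: -1 + √13, -1 - √13  (≈ 2.606, -4.606)
The two irrational eigenvalues are distinct (simple), so each has alg. mult. = geom. mult. = 1.
Sum of geometric multiplicities equals n, so A has n independent eigenvectors.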